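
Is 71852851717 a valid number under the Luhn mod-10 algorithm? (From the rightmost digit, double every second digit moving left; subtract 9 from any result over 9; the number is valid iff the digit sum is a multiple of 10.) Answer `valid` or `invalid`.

From the right, keep odd positions and double even positions (subtract 9 from any doubled value over 9):
  doubled (positions 2,4,...): 2 2 7 1 2 → sum 14
  kept (positions 1,3,...): 7 7 5 2 8 7 → sum 36
Total = 50.
50 mod 10 = 0, so the number is valid.

valid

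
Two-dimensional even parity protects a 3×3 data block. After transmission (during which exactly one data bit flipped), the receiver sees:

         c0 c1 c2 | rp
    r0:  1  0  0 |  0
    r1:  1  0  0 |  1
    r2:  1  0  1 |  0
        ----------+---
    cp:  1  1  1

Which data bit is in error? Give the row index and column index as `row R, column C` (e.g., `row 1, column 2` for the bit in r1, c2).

Recompute each row's even parity and compare to rp:
  r0: data parity 1, sent rp 0 → mismatch
  r1: data parity 1, sent rp 1 → ok
  r2: data parity 0, sent rp 0 → ok
Recompute each column's even parity and compare to cp:
  c0: data parity 1, sent cp 1 → ok
  c1: data parity 0, sent cp 1 → mismatch
  c2: data parity 1, sent cp 1 → ok
Exactly one row (r0) and one column (c1) fail → the flipped bit is at their intersection.

row 0, column 1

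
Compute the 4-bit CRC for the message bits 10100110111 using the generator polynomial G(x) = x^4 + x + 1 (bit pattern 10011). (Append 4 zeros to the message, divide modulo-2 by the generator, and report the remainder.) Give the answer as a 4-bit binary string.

0000

Append 4 zeros: 101001101110000. Divide by 10011 (XOR where the leading bit is 1):
  pos 0: 10100 XOR 10011 = 00111
  pos 2: 11111 XOR 10011 = 01100
  pos 3: 11000 XOR 10011 = 01011
  pos 4: 10111 XOR 10011 = 00100
  pos 6: 10011 XOR 10011 = 00000
Remainder (last 4 bits) = 0000. This is the CRC / FCS.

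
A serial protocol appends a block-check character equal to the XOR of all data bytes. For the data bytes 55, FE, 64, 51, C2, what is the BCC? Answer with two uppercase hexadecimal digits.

5C

XOR the bytes together:
  start with 0x55
  0x55 ⊕ 0xFE = 0xAB
  0xAB ⊕ 0x64 = 0xCF
  0xCF ⊕ 0x51 = 0x9E
  0x9E ⊕ 0xC2 = 0x5C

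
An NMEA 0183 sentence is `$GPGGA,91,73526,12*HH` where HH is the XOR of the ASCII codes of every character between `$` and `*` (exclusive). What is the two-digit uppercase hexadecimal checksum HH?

XOR the ASCII codes of the payload characters:
  'G' = 0x47 → acc = 0x47
  'P' = 0x50 → acc = 0x17
  'G' = 0x47 → acc = 0x50
  'G' = 0x47 → acc = 0x17
  'A' = 0x41 → acc = 0x56
  ',' = 0x2C → acc = 0x7A
  '9' = 0x39 → acc = 0x43
  '1' = 0x31 → acc = 0x72
  ',' = 0x2C → acc = 0x5E
  '7' = 0x37 → acc = 0x69
  '3' = 0x33 → acc = 0x5A
  '5' = 0x35 → acc = 0x6F
  '2' = 0x32 → acc = 0x5D
  '6' = 0x36 → acc = 0x6B
  ',' = 0x2C → acc = 0x47
  '1' = 0x31 → acc = 0x76
  '2' = 0x32 → acc = 0x44
Checksum = 0x44.

44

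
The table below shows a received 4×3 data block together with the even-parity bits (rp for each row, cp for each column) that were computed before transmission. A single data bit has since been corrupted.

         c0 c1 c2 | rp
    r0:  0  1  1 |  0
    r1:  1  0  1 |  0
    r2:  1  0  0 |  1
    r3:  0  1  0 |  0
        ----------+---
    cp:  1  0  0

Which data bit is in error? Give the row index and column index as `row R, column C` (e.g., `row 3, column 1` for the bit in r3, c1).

Recompute each row's even parity and compare to rp:
  r0: data parity 0, sent rp 0 → ok
  r1: data parity 0, sent rp 0 → ok
  r2: data parity 1, sent rp 1 → ok
  r3: data parity 1, sent rp 0 → mismatch
Recompute each column's even parity and compare to cp:
  c0: data parity 0, sent cp 1 → mismatch
  c1: data parity 0, sent cp 0 → ok
  c2: data parity 0, sent cp 0 → ok
Exactly one row (r3) and one column (c0) fail → the flipped bit is at their intersection.

row 3, column 0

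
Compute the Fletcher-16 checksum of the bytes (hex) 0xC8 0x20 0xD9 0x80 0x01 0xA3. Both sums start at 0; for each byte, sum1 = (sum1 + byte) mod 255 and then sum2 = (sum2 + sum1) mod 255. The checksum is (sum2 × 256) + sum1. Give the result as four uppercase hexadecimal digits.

E3E7

Running sums (mod 255):
  after byte 0 (0xC8): sum1=200, sum2=200
  after byte 1 (0x20): sum1=232, sum2=177
  after byte 2 (0xD9): sum1=194, sum2=116
  after byte 3 (0x80): sum1=67, sum2=183
  after byte 4 (0x01): sum1=68, sum2=251
  after byte 5 (0xA3): sum1=231, sum2=227
Checksum = sum2·256 + sum1 = 227·256 + 231 = 58343 = 0xE3E7.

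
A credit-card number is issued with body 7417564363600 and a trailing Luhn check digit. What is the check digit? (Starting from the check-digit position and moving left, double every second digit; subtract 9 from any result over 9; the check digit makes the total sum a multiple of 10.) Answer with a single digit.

5

Partial digits right→left: 0 0 6 3 6 3 4 6 5 7 1 4 7
Double every second digit counting from the check-digit position (so the 1st, 3rd, 5th, ... of the partial from the right).
  doubled (with −9 where >9): 0 3 3 8 1 2 5 → sum 22
  kept as-is: 0 3 3 6 7 4 → sum 23
Total = 22 + 23 = 45.
Check digit = (10 − (45 mod 10)) mod 10 = 5.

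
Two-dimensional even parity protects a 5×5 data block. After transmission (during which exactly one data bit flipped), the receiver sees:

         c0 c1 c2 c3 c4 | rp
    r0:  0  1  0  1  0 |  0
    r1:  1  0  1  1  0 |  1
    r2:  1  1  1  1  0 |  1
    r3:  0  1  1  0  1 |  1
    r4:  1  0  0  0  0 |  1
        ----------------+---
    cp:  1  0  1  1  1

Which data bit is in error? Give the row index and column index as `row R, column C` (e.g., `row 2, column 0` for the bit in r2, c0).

Recompute each row's even parity and compare to rp:
  r0: data parity 0, sent rp 0 → ok
  r1: data parity 1, sent rp 1 → ok
  r2: data parity 0, sent rp 1 → mismatch
  r3: data parity 1, sent rp 1 → ok
  r4: data parity 1, sent rp 1 → ok
Recompute each column's even parity and compare to cp:
  c0: data parity 1, sent cp 1 → ok
  c1: data parity 1, sent cp 0 → mismatch
  c2: data parity 1, sent cp 1 → ok
  c3: data parity 1, sent cp 1 → ok
  c4: data parity 1, sent cp 1 → ok
Exactly one row (r2) and one column (c1) fail → the flipped bit is at their intersection.

row 2, column 1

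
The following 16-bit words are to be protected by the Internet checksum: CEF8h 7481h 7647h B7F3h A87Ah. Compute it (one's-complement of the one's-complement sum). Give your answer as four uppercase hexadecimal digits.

E5CF

One's-complement addition (fold any carry out of bit 15 back into bit 0):
  0xCEF8 + 0x7481 = 0x14379 → wrap carry → 0x437A
  0x437A + 0x7647 = 0x0B9C1
  0xB9C1 + 0xB7F3 = 0x171B4 → wrap carry → 0x71B5
  0x71B5 + 0xA87A = 0x11A2F → wrap carry → 0x1A30
One's-complement sum = 0x1A30.
Checksum = ~0x1A30 & 0xFFFF = 0xE5CF.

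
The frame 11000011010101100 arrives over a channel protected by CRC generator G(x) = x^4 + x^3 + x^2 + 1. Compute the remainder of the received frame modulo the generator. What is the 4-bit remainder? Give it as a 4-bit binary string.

0000

Modulo-2 division of 11000011010101100 by 11101:
  pos 0: 11000 XOR 11101 = 00101
  pos 2: 10101 XOR 11101 = 01000
  pos 3: 10001 XOR 11101 = 01100
  pos 4: 11000 XOR 11101 = 00101
  pos 6: 10110 XOR 11101 = 01011
  pos 7: 10111 XOR 11101 = 01010
  pos 8: 10100 XOR 11101 = 01001
  pos 9: 10011 XOR 11101 = 01110
  pos 10: 11101 XOR 11101 = 00000
Remainder = 0000 (zero — the frame passes the CRC check).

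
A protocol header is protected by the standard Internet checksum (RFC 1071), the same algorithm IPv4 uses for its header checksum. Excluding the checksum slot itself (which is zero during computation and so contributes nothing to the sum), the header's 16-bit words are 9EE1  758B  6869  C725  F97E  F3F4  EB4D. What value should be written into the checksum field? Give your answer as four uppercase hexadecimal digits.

E341

One's-complement addition (fold any carry out of bit 15 back into bit 0):
  0x9EE1 + 0x758B = 0x1146C → wrap carry → 0x146D
  0x146D + 0x6869 = 0x07CD6
  0x7CD6 + 0xC725 = 0x143FB → wrap carry → 0x43FC
  0x43FC + 0xF97E = 0x13D7A → wrap carry → 0x3D7B
  0x3D7B + 0xF3F4 = 0x1316F → wrap carry → 0x3170
  0x3170 + 0xEB4D = 0x11CBD → wrap carry → 0x1CBE
One's-complement sum = 0x1CBE.
Checksum = ~0x1CBE & 0xFFFF = 0xE341.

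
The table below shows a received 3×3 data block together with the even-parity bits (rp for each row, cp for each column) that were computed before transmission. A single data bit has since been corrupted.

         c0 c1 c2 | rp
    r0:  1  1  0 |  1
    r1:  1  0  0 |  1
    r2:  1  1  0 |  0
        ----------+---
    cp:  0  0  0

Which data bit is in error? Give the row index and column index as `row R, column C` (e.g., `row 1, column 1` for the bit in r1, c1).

row 0, column 0

Recompute each row's even parity and compare to rp:
  r0: data parity 0, sent rp 1 → mismatch
  r1: data parity 1, sent rp 1 → ok
  r2: data parity 0, sent rp 0 → ok
Recompute each column's even parity and compare to cp:
  c0: data parity 1, sent cp 0 → mismatch
  c1: data parity 0, sent cp 0 → ok
  c2: data parity 0, sent cp 0 → ok
Exactly one row (r0) and one column (c0) fail → the flipped bit is at their intersection.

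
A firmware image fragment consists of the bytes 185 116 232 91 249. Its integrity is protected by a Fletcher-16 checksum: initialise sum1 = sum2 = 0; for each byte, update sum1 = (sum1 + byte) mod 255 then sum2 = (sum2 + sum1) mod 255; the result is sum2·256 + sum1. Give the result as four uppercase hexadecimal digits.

Running sums (mod 255):
  after byte 0 (185): sum1=185, sum2=185
  after byte 1 (116): sum1=46, sum2=231
  after byte 2 (232): sum1=23, sum2=254
  after byte 3 (91): sum1=114, sum2=113
  after byte 4 (249): sum1=108, sum2=221
Checksum = sum2·256 + sum1 = 221·256 + 108 = 56684 = 0xDD6C.

DD6C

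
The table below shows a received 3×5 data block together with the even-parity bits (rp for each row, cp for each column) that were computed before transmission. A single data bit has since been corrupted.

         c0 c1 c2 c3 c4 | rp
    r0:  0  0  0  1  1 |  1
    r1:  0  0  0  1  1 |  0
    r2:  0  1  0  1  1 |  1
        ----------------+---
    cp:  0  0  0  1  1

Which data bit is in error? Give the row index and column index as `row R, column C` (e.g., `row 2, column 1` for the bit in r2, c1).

Recompute each row's even parity and compare to rp:
  r0: data parity 0, sent rp 1 → mismatch
  r1: data parity 0, sent rp 0 → ok
  r2: data parity 1, sent rp 1 → ok
Recompute each column's even parity and compare to cp:
  c0: data parity 0, sent cp 0 → ok
  c1: data parity 1, sent cp 0 → mismatch
  c2: data parity 0, sent cp 0 → ok
  c3: data parity 1, sent cp 1 → ok
  c4: data parity 1, sent cp 1 → ok
Exactly one row (r0) and one column (c1) fail → the flipped bit is at their intersection.

row 0, column 1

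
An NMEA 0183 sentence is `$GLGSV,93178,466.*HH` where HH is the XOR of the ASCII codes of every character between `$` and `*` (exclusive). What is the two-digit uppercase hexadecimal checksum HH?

67

XOR the ASCII codes of the payload characters:
  'G' = 0x47 → acc = 0x47
  'L' = 0x4C → acc = 0x0B
  'G' = 0x47 → acc = 0x4C
  'S' = 0x53 → acc = 0x1F
  'V' = 0x56 → acc = 0x49
  ',' = 0x2C → acc = 0x65
  '9' = 0x39 → acc = 0x5C
  '3' = 0x33 → acc = 0x6F
  '1' = 0x31 → acc = 0x5E
  '7' = 0x37 → acc = 0x69
  '8' = 0x38 → acc = 0x51
  ',' = 0x2C → acc = 0x7D
  '4' = 0x34 → acc = 0x49
  '6' = 0x36 → acc = 0x7F
  '6' = 0x36 → acc = 0x49
  '.' = 0x2E → acc = 0x67
Checksum = 0x67.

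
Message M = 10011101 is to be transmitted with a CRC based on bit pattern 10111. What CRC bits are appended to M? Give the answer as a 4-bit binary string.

Append 4 zeros: 100111010000. Divide by 10111 (XOR where the leading bit is 1):
  pos 0: 10011 XOR 10111 = 00100
  pos 2: 10010 XOR 10111 = 00101
  pos 4: 10110 XOR 10111 = 00001
Remainder (last 4 bits) = 1000. This is the CRC / FCS.

1000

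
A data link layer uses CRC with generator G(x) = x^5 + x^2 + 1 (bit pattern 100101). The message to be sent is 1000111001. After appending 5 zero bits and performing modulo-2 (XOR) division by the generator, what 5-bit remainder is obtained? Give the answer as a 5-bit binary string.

Append 5 zeros: 100011100100000. Divide by 100101 (XOR where the leading bit is 1):
  pos 0: 100011 XOR 100101 = 000110
  pos 3: 110100 XOR 100101 = 010001
  pos 4: 100011 XOR 100101 = 000110
  pos 7: 110000 XOR 100101 = 010101
  pos 8: 101010 XOR 100101 = 001111
Remainder (last 5 bits) = 11110. This is the CRC / FCS.

11110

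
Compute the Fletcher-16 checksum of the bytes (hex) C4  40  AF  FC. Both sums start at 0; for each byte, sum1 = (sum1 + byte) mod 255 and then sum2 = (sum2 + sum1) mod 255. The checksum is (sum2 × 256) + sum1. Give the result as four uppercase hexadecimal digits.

Running sums (mod 255):
  after byte 0 (C4): sum1=196, sum2=196
  after byte 1 (40): sum1=5, sum2=201
  after byte 2 (AF): sum1=180, sum2=126
  after byte 3 (FC): sum1=177, sum2=48
Checksum = sum2·256 + sum1 = 48·256 + 177 = 12465 = 0x30B1.

30B1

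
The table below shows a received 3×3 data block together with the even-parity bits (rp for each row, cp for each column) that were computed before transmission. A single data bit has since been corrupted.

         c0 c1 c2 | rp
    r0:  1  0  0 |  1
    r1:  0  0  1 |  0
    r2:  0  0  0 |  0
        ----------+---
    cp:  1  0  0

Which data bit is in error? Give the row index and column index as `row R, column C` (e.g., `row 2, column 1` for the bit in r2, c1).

row 1, column 2

Recompute each row's even parity and compare to rp:
  r0: data parity 1, sent rp 1 → ok
  r1: data parity 1, sent rp 0 → mismatch
  r2: data parity 0, sent rp 0 → ok
Recompute each column's even parity and compare to cp:
  c0: data parity 1, sent cp 1 → ok
  c1: data parity 0, sent cp 0 → ok
  c2: data parity 1, sent cp 0 → mismatch
Exactly one row (r1) and one column (c2) fail → the flipped bit is at their intersection.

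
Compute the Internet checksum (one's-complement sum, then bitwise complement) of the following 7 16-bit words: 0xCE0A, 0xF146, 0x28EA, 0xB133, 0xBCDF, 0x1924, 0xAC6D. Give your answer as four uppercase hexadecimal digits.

One's-complement addition (fold any carry out of bit 15 back into bit 0):
  0xCE0A + 0xF146 = 0x1BF50 → wrap carry → 0xBF51
  0xBF51 + 0x28EA = 0x0E83B
  0xE83B + 0xB133 = 0x1996E → wrap carry → 0x996F
  0x996F + 0xBCDF = 0x1564E → wrap carry → 0x564F
  0x564F + 0x1924 = 0x06F73
  0x6F73 + 0xAC6D = 0x11BE0 → wrap carry → 0x1BE1
One's-complement sum = 0x1BE1.
Checksum = ~0x1BE1 & 0xFFFF = 0xE41E.

E41E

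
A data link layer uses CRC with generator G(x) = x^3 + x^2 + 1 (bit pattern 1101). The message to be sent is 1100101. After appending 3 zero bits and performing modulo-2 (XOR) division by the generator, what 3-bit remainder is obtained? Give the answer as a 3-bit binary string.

000

Append 3 zeros: 1100101000. Divide by 1101 (XOR where the leading bit is 1):
  pos 0: 1100 XOR 1101 = 0001
  pos 3: 1101 XOR 1101 = 0000
Remainder (last 3 bits) = 000. This is the CRC / FCS.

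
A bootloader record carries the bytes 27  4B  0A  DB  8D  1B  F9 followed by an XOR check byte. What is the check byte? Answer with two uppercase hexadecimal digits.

D2

XOR the bytes together:
  start with 0x27
  0x27 ⊕ 0x4B = 0x6C
  0x6C ⊕ 0x0A = 0x66
  0x66 ⊕ 0xDB = 0xBD
  0xBD ⊕ 0x8D = 0x30
  0x30 ⊕ 0x1B = 0x2B
  0x2B ⊕ 0xF9 = 0xD2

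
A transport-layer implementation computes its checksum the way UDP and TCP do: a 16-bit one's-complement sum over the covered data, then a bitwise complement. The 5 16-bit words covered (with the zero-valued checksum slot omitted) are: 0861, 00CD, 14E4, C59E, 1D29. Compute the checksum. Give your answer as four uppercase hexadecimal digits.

FF25

One's-complement addition (fold any carry out of bit 15 back into bit 0):
  0x0861 + 0x00CD = 0x0092E
  0x092E + 0x14E4 = 0x01E12
  0x1E12 + 0xC59E = 0x0E3B0
  0xE3B0 + 0x1D29 = 0x100D9 → wrap carry → 0x00DA
One's-complement sum = 0x00DA.
Checksum = ~0x00DA & 0xFFFF = 0xFF25.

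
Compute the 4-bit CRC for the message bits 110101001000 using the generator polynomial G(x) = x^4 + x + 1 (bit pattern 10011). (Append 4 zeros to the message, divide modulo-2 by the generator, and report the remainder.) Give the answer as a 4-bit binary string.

1011

Append 4 zeros: 1101010010000000. Divide by 10011 (XOR where the leading bit is 1):
  pos 0: 11010 XOR 10011 = 01001
  pos 1: 10011 XOR 10011 = 00000
  pos 8: 10000 XOR 10011 = 00011
  pos 11: 11000 XOR 10011 = 01011
Remainder (last 4 bits) = 1011. This is the CRC / FCS.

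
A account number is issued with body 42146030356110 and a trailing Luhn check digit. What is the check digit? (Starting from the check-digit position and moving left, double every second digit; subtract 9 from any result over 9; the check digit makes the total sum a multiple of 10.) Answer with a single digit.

1

Partial digits right→left: 0 1 1 6 5 3 0 3 0 6 4 1 2 4
Double every second digit counting from the check-digit position (so the 1st, 3rd, 5th, ... of the partial from the right).
  doubled (with −9 where >9): 0 2 1 0 0 8 4 → sum 15
  kept as-is: 1 6 3 3 6 1 4 → sum 24
Total = 15 + 24 = 39.
Check digit = (10 − (39 mod 10)) mod 10 = 1.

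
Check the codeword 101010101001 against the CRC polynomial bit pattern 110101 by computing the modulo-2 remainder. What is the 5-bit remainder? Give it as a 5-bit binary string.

Modulo-2 division of 101010101001 by 110101:
  pos 0: 101010 XOR 110101 = 011111
  pos 1: 111111 XOR 110101 = 001010
  pos 3: 101001 XOR 110101 = 011100
  pos 4: 111000 XOR 110101 = 001101
  pos 6: 110101 XOR 110101 = 000000
Remainder = 00000 (zero — the frame passes the CRC check).

00000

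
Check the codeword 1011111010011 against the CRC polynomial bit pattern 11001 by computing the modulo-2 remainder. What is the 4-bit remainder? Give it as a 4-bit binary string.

Modulo-2 division of 1011111010011 by 11001:
  pos 0: 10111 XOR 11001 = 01110
  pos 1: 11101 XOR 11001 = 00100
  pos 3: 10010 XOR 11001 = 01011
  pos 4: 10111 XOR 11001 = 01110
  pos 5: 11100 XOR 11001 = 00101
  pos 7: 10101 XOR 11001 = 01100
  pos 8: 11001 XOR 11001 = 00000
Remainder = 0000 (zero — the frame passes the CRC check).

0000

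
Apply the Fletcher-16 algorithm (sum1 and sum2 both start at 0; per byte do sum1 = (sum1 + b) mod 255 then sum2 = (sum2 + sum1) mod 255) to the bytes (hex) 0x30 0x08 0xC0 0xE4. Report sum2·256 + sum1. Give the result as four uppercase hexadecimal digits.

3FDD

Running sums (mod 255):
  after byte 0 (0x30): sum1=48, sum2=48
  after byte 1 (0x08): sum1=56, sum2=104
  after byte 2 (0xC0): sum1=248, sum2=97
  after byte 3 (0xE4): sum1=221, sum2=63
Checksum = sum2·256 + sum1 = 63·256 + 221 = 16349 = 0x3FDD.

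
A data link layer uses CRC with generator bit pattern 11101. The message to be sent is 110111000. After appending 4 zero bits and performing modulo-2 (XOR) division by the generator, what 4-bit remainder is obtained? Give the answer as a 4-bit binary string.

1101

Append 4 zeros: 1101110000000. Divide by 11101 (XOR where the leading bit is 1):
  pos 0: 11011 XOR 11101 = 00110
  pos 2: 11010 XOR 11101 = 00111
  pos 4: 11100 XOR 11101 = 00001
  pos 8: 10000 XOR 11101 = 01101
Remainder (last 4 bits) = 1101. This is the CRC / FCS.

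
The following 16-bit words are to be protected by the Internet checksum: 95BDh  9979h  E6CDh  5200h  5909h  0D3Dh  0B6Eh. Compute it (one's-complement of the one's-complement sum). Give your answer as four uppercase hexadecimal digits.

2646

One's-complement addition (fold any carry out of bit 15 back into bit 0):
  0x95BD + 0x9979 = 0x12F36 → wrap carry → 0x2F37
  0x2F37 + 0xE6CD = 0x11604 → wrap carry → 0x1605
  0x1605 + 0x5200 = 0x06805
  0x6805 + 0x5909 = 0x0C10E
  0xC10E + 0x0D3D = 0x0CE4B
  0xCE4B + 0x0B6E = 0x0D9B9
One's-complement sum = 0xD9B9.
Checksum = ~0xD9B9 & 0xFFFF = 0x2646.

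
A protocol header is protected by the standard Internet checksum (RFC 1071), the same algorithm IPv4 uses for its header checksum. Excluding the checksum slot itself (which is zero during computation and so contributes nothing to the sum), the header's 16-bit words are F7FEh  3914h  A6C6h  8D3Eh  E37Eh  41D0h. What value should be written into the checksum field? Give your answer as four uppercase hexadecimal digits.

7598

One's-complement addition (fold any carry out of bit 15 back into bit 0):
  0xF7FE + 0x3914 = 0x13112 → wrap carry → 0x3113
  0x3113 + 0xA6C6 = 0x0D7D9
  0xD7D9 + 0x8D3E = 0x16517 → wrap carry → 0x6518
  0x6518 + 0xE37E = 0x14896 → wrap carry → 0x4897
  0x4897 + 0x41D0 = 0x08A67
One's-complement sum = 0x8A67.
Checksum = ~0x8A67 & 0xFFFF = 0x7598.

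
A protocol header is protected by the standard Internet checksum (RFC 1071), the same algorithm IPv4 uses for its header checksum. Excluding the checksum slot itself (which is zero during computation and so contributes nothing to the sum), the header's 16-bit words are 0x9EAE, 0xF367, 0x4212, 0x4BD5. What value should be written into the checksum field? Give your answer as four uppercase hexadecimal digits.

One's-complement addition (fold any carry out of bit 15 back into bit 0):
  0x9EAE + 0xF367 = 0x19215 → wrap carry → 0x9216
  0x9216 + 0x4212 = 0x0D428
  0xD428 + 0x4BD5 = 0x11FFD → wrap carry → 0x1FFE
One's-complement sum = 0x1FFE.
Checksum = ~0x1FFE & 0xFFFF = 0xE001.

E001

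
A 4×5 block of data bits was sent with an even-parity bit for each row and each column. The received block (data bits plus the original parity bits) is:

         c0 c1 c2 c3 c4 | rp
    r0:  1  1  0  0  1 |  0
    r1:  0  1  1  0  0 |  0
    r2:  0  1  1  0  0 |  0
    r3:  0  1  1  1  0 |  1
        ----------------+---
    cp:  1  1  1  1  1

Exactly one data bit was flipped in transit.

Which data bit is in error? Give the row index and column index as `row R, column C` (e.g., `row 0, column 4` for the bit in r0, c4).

Recompute each row's even parity and compare to rp:
  r0: data parity 1, sent rp 0 → mismatch
  r1: data parity 0, sent rp 0 → ok
  r2: data parity 0, sent rp 0 → ok
  r3: data parity 1, sent rp 1 → ok
Recompute each column's even parity and compare to cp:
  c0: data parity 1, sent cp 1 → ok
  c1: data parity 0, sent cp 1 → mismatch
  c2: data parity 1, sent cp 1 → ok
  c3: data parity 1, sent cp 1 → ok
  c4: data parity 1, sent cp 1 → ok
Exactly one row (r0) and one column (c1) fail → the flipped bit is at their intersection.

row 0, column 1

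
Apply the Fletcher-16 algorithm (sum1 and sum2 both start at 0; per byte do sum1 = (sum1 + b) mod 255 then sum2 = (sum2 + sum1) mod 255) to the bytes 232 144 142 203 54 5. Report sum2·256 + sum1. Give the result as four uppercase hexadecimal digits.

570F

Running sums (mod 255):
  after byte 0 (232): sum1=232, sum2=232
  after byte 1 (144): sum1=121, sum2=98
  after byte 2 (142): sum1=8, sum2=106
  after byte 3 (203): sum1=211, sum2=62
  after byte 4 (54): sum1=10, sum2=72
  after byte 5 (5): sum1=15, sum2=87
Checksum = sum2·256 + sum1 = 87·256 + 15 = 22287 = 0x570F.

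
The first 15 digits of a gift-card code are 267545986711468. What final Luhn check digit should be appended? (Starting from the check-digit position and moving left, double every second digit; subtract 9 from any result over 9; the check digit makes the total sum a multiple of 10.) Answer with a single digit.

6

Partial digits right→left: 8 6 4 1 1 7 6 8 9 5 4 5 7 6 2
Double every second digit counting from the check-digit position (so the 1st, 3rd, 5th, ... of the partial from the right).
  doubled (with −9 where >9): 7 8 2 3 9 8 5 4 → sum 46
  kept as-is: 6 1 7 8 5 5 6 → sum 38
Total = 46 + 38 = 84.
Check digit = (10 − (84 mod 10)) mod 10 = 6.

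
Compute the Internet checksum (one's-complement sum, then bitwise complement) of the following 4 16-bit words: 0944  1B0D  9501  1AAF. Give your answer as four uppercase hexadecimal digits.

One's-complement addition (fold any carry out of bit 15 back into bit 0):
  0x0944 + 0x1B0D = 0x02451
  0x2451 + 0x9501 = 0x0B952
  0xB952 + 0x1AAF = 0x0D401
One's-complement sum = 0xD401.
Checksum = ~0xD401 & 0xFFFF = 0x2BFE.

2BFE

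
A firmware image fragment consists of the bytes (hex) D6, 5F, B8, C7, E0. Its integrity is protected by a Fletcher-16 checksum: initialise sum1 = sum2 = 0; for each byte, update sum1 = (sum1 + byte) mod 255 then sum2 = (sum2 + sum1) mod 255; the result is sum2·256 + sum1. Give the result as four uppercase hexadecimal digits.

Running sums (mod 255):
  after byte 0 (D6): sum1=214, sum2=214
  after byte 1 (5F): sum1=54, sum2=13
  after byte 2 (B8): sum1=238, sum2=251
  after byte 3 (C7): sum1=182, sum2=178
  after byte 4 (E0): sum1=151, sum2=74
Checksum = sum2·256 + sum1 = 74·256 + 151 = 19095 = 0x4A97.

4A97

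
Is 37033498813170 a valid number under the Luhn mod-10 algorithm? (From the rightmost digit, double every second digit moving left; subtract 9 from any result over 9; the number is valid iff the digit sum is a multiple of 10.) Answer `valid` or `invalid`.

invalid

From the right, keep odd positions and double even positions (subtract 9 from any doubled value over 9):
  doubled (positions 2,4,...): 5 6 7 9 6 0 6 → sum 39
  kept (positions 1,3,...): 0 1 1 8 4 3 7 → sum 24
Total = 63.
63 mod 10 = 3, so the number is invalid.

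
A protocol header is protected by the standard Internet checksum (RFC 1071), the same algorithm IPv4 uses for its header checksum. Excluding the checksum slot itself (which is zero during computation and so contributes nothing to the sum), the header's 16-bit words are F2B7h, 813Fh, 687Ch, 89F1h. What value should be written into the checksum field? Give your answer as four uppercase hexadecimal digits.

999A

One's-complement addition (fold any carry out of bit 15 back into bit 0):
  0xF2B7 + 0x813F = 0x173F6 → wrap carry → 0x73F7
  0x73F7 + 0x687C = 0x0DC73
  0xDC73 + 0x89F1 = 0x16664 → wrap carry → 0x6665
One's-complement sum = 0x6665.
Checksum = ~0x6665 & 0xFFFF = 0x999A.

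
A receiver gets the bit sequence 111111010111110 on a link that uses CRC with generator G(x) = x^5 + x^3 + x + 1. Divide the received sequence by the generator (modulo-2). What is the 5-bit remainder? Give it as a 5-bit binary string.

00000

Modulo-2 division of 111111010111110 by 101011:
  pos 0: 111111 XOR 101011 = 010100
  pos 1: 101000 XOR 101011 = 000011
  pos 5: 111011 XOR 101011 = 010000
  pos 6: 100001 XOR 101011 = 001010
  pos 8: 101011 XOR 101011 = 000000
Remainder = 00000 (zero — the frame passes the CRC check).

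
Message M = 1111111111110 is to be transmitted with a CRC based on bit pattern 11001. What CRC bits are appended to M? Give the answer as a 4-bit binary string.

0101

Append 4 zeros: 11111111111100000. Divide by 11001 (XOR where the leading bit is 1):
  pos 0: 11111 XOR 11001 = 00110
  pos 2: 11011 XOR 11001 = 00010
  pos 5: 10111 XOR 11001 = 01110
  pos 6: 11101 XOR 11001 = 00100
  pos 8: 10010 XOR 11001 = 01011
  pos 9: 10110 XOR 11001 = 01111
  pos 10: 11110 XOR 11001 = 00111
  pos 12: 11100 XOR 11001 = 00101
Remainder (last 4 bits) = 0101. This is the CRC / FCS.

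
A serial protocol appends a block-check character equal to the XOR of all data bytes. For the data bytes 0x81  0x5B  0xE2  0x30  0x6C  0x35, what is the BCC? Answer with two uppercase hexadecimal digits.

XOR the bytes together:
  start with 0x81
  0x81 ⊕ 0x5B = 0xDA
  0xDA ⊕ 0xE2 = 0x38
  0x38 ⊕ 0x30 = 0x08
  0x08 ⊕ 0x6C = 0x64
  0x64 ⊕ 0x35 = 0x51

51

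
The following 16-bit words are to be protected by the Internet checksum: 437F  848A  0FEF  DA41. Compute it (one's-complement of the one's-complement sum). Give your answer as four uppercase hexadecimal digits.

4DC5

One's-complement addition (fold any carry out of bit 15 back into bit 0):
  0x437F + 0x848A = 0x0C809
  0xC809 + 0x0FEF = 0x0D7F8
  0xD7F8 + 0xDA41 = 0x1B239 → wrap carry → 0xB23A
One's-complement sum = 0xB23A.
Checksum = ~0xB23A & 0xFFFF = 0x4DC5.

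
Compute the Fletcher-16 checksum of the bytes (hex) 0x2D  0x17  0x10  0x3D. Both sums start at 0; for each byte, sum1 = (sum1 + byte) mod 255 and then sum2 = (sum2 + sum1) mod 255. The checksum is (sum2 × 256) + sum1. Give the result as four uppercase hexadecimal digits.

5791

Running sums (mod 255):
  after byte 0 (0x2D): sum1=45, sum2=45
  after byte 1 (0x17): sum1=68, sum2=113
  after byte 2 (0x10): sum1=84, sum2=197
  after byte 3 (0x3D): sum1=145, sum2=87
Checksum = sum2·256 + sum1 = 87·256 + 145 = 22417 = 0x5791.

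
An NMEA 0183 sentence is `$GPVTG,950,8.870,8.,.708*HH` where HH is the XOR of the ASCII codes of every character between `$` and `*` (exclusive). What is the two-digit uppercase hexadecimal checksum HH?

40

XOR the ASCII codes of the payload characters:
  'G' = 0x47 → acc = 0x47
  'P' = 0x50 → acc = 0x17
  'V' = 0x56 → acc = 0x41
  'T' = 0x54 → acc = 0x15
  'G' = 0x47 → acc = 0x52
  ',' = 0x2C → acc = 0x7E
  '9' = 0x39 → acc = 0x47
  '5' = 0x35 → acc = 0x72
  '0' = 0x30 → acc = 0x42
  ',' = 0x2C → acc = 0x6E
  '8' = 0x38 → acc = 0x56
  '.' = 0x2E → acc = 0x78
  '8' = 0x38 → acc = 0x40
  '7' = 0x37 → acc = 0x77
  '0' = 0x30 → acc = 0x47
  ',' = 0x2C → acc = 0x6B
  '8' = 0x38 → acc = 0x53
  '.' = 0x2E → acc = 0x7D
  ',' = 0x2C → acc = 0x51
  '.' = 0x2E → acc = 0x7F
  '7' = 0x37 → acc = 0x48
  '0' = 0x30 → acc = 0x78
  '8' = 0x38 → acc = 0x40
Checksum = 0x40.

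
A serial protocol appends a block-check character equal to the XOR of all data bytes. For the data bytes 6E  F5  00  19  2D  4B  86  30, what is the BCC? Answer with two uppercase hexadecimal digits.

XOR the bytes together:
  start with 0x6E
  0x6E ⊕ 0xF5 = 0x9B
  0x9B ⊕ 0x00 = 0x9B
  0x9B ⊕ 0x19 = 0x82
  0x82 ⊕ 0x2D = 0xAF
  0xAF ⊕ 0x4B = 0xE4
  0xE4 ⊕ 0x86 = 0x62
  0x62 ⊕ 0x30 = 0x52

52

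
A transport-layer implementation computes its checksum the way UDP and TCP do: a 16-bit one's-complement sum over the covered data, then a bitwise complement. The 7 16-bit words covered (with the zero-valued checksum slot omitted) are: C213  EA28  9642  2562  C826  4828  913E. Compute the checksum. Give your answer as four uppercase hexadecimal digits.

F690

One's-complement addition (fold any carry out of bit 15 back into bit 0):
  0xC213 + 0xEA28 = 0x1AC3B → wrap carry → 0xAC3C
  0xAC3C + 0x9642 = 0x1427E → wrap carry → 0x427F
  0x427F + 0x2562 = 0x067E1
  0x67E1 + 0xC826 = 0x13007 → wrap carry → 0x3008
  0x3008 + 0x4828 = 0x07830
  0x7830 + 0x913E = 0x1096E → wrap carry → 0x096F
One's-complement sum = 0x096F.
Checksum = ~0x096F & 0xFFFF = 0xF690.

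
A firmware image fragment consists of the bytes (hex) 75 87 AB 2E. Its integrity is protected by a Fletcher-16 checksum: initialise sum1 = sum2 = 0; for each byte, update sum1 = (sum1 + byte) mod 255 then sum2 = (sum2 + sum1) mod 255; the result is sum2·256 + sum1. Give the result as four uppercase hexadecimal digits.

F1D6

Running sums (mod 255):
  after byte 0 (75): sum1=117, sum2=117
  after byte 1 (87): sum1=252, sum2=114
  after byte 2 (AB): sum1=168, sum2=27
  after byte 3 (2E): sum1=214, sum2=241
Checksum = sum2·256 + sum1 = 241·256 + 214 = 61910 = 0xF1D6.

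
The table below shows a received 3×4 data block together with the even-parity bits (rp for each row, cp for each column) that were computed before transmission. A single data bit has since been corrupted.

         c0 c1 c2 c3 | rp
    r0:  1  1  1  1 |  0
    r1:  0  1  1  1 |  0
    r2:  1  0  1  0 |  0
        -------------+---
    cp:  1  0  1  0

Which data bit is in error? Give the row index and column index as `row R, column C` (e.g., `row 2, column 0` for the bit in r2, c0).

Recompute each row's even parity and compare to rp:
  r0: data parity 0, sent rp 0 → ok
  r1: data parity 1, sent rp 0 → mismatch
  r2: data parity 0, sent rp 0 → ok
Recompute each column's even parity and compare to cp:
  c0: data parity 0, sent cp 1 → mismatch
  c1: data parity 0, sent cp 0 → ok
  c2: data parity 1, sent cp 1 → ok
  c3: data parity 0, sent cp 0 → ok
Exactly one row (r1) and one column (c0) fail → the flipped bit is at their intersection.

row 1, column 0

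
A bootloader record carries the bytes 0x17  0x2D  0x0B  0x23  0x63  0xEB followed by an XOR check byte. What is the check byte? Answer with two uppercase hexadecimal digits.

9A

XOR the bytes together:
  start with 0x17
  0x17 ⊕ 0x2D = 0x3A
  0x3A ⊕ 0x0B = 0x31
  0x31 ⊕ 0x23 = 0x12
  0x12 ⊕ 0x63 = 0x71
  0x71 ⊕ 0xEB = 0x9A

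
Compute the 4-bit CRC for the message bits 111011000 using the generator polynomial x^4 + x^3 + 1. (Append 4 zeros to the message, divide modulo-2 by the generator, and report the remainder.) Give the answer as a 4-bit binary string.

Append 4 zeros: 1110110000000. Divide by 11001 (XOR where the leading bit is 1):
  pos 0: 11101 XOR 11001 = 00100
  pos 2: 10010 XOR 11001 = 01011
  pos 3: 10110 XOR 11001 = 01111
  pos 4: 11110 XOR 11001 = 00111
  pos 6: 11100 XOR 11001 = 00101
  pos 8: 10100 XOR 11001 = 01101
Remainder (last 4 bits) = 1101. This is the CRC / FCS.

1101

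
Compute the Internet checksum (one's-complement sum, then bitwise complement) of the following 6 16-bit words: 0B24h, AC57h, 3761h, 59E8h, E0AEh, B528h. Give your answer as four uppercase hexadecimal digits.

2163

One's-complement addition (fold any carry out of bit 15 back into bit 0):
  0x0B24 + 0xAC57 = 0x0B77B
  0xB77B + 0x3761 = 0x0EEDC
  0xEEDC + 0x59E8 = 0x148C4 → wrap carry → 0x48C5
  0x48C5 + 0xE0AE = 0x12973 → wrap carry → 0x2974
  0x2974 + 0xB528 = 0x0DE9C
One's-complement sum = 0xDE9C.
Checksum = ~0xDE9C & 0xFFFF = 0x2163.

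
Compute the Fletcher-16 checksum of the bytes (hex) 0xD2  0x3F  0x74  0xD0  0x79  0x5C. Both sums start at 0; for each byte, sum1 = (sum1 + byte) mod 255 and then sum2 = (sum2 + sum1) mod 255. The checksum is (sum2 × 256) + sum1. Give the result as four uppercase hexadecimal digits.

C02D

Running sums (mod 255):
  after byte 0 (0xD2): sum1=210, sum2=210
  after byte 1 (0x3F): sum1=18, sum2=228
  after byte 2 (0x74): sum1=134, sum2=107
  after byte 3 (0xD0): sum1=87, sum2=194
  after byte 4 (0x79): sum1=208, sum2=147
  after byte 5 (0x5C): sum1=45, sum2=192
Checksum = sum2·256 + sum1 = 192·256 + 45 = 49197 = 0xC02D.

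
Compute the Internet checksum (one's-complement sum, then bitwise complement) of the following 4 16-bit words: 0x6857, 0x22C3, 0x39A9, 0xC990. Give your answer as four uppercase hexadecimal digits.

One's-complement addition (fold any carry out of bit 15 back into bit 0):
  0x6857 + 0x22C3 = 0x08B1A
  0x8B1A + 0x39A9 = 0x0C4C3
  0xC4C3 + 0xC990 = 0x18E53 → wrap carry → 0x8E54
One's-complement sum = 0x8E54.
Checksum = ~0x8E54 & 0xFFFF = 0x71AB.

71AB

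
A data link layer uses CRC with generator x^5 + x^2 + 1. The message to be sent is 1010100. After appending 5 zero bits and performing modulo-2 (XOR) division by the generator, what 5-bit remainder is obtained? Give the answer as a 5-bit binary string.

Append 5 zeros: 101010000000. Divide by 100101 (XOR where the leading bit is 1):
  pos 0: 101010 XOR 100101 = 001111
  pos 2: 111100 XOR 100101 = 011001
  pos 3: 110010 XOR 100101 = 010111
  pos 4: 101110 XOR 100101 = 001011
  pos 6: 101100 XOR 100101 = 001001
Remainder (last 5 bits) = 01001. This is the CRC / FCS.

01001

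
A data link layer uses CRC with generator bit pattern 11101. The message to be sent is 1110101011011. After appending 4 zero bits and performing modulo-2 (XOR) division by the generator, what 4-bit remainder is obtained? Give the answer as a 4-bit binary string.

Append 4 zeros: 11101010110110000. Divide by 11101 (XOR where the leading bit is 1):
  pos 0: 11101 XOR 11101 = 00000
  pos 6: 10110 XOR 11101 = 01011
  pos 7: 10111 XOR 11101 = 01010
  pos 8: 10101 XOR 11101 = 01000
  pos 9: 10000 XOR 11101 = 01101
  pos 10: 11010 XOR 11101 = 00111
  pos 12: 11100 XOR 11101 = 00001
Remainder (last 4 bits) = 0001. This is the CRC / FCS.

0001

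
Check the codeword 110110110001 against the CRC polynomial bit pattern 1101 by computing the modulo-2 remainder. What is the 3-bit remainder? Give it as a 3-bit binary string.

Modulo-2 division of 110110110001 by 1101:
  pos 0: 1101 XOR 1101 = 0000
  pos 4: 1011 XOR 1101 = 0110
  pos 5: 1100 XOR 1101 = 0001
  pos 8: 1001 XOR 1101 = 0100
Remainder = 100 (nonzero — an error is detected).

100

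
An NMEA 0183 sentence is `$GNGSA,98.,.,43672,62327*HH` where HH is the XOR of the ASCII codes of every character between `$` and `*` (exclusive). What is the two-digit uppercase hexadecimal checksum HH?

5B

XOR the ASCII codes of the payload characters:
  'G' = 0x47 → acc = 0x47
  'N' = 0x4E → acc = 0x09
  'G' = 0x47 → acc = 0x4E
  'S' = 0x53 → acc = 0x1D
  'A' = 0x41 → acc = 0x5C
  ',' = 0x2C → acc = 0x70
  '9' = 0x39 → acc = 0x49
  '8' = 0x38 → acc = 0x71
  '.' = 0x2E → acc = 0x5F
  ',' = 0x2C → acc = 0x73
  '.' = 0x2E → acc = 0x5D
  ',' = 0x2C → acc = 0x71
  '4' = 0x34 → acc = 0x45
  '3' = 0x33 → acc = 0x76
  '6' = 0x36 → acc = 0x40
  '7' = 0x37 → acc = 0x77
  '2' = 0x32 → acc = 0x45
  ',' = 0x2C → acc = 0x69
  '6' = 0x36 → acc = 0x5F
  '2' = 0x32 → acc = 0x6D
  '3' = 0x33 → acc = 0x5E
  '2' = 0x32 → acc = 0x6C
  '7' = 0x37 → acc = 0x5B
Checksum = 0x5B.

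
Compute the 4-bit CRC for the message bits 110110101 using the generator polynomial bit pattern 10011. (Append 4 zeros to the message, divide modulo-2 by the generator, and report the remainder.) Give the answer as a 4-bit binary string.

Append 4 zeros: 1101101010000. Divide by 10011 (XOR where the leading bit is 1):
  pos 0: 11011 XOR 10011 = 01000
  pos 1: 10000 XOR 10011 = 00011
  pos 4: 11101 XOR 10011 = 01110
  pos 5: 11100 XOR 10011 = 01111
  pos 6: 11110 XOR 10011 = 01101
  pos 7: 11010 XOR 10011 = 01001
  pos 8: 10010 XOR 10011 = 00001
Remainder (last 4 bits) = 0001. This is the CRC / FCS.

0001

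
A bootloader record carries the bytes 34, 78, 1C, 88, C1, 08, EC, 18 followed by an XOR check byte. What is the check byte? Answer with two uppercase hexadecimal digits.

XOR the bytes together:
  start with 0x34
  0x34 ⊕ 0x78 = 0x4C
  0x4C ⊕ 0x1C = 0x50
  0x50 ⊕ 0x88 = 0xD8
  0xD8 ⊕ 0xC1 = 0x19
  0x19 ⊕ 0x08 = 0x11
  0x11 ⊕ 0xEC = 0xFD
  0xFD ⊕ 0x18 = 0xE5

E5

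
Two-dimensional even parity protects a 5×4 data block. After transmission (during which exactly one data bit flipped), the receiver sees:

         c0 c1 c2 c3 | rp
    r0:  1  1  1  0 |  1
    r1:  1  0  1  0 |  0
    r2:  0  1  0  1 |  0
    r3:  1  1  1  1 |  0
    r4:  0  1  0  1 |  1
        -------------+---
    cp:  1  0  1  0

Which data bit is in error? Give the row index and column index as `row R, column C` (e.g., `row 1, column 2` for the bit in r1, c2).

row 4, column 3

Recompute each row's even parity and compare to rp:
  r0: data parity 1, sent rp 1 → ok
  r1: data parity 0, sent rp 0 → ok
  r2: data parity 0, sent rp 0 → ok
  r3: data parity 0, sent rp 0 → ok
  r4: data parity 0, sent rp 1 → mismatch
Recompute each column's even parity and compare to cp:
  c0: data parity 1, sent cp 1 → ok
  c1: data parity 0, sent cp 0 → ok
  c2: data parity 1, sent cp 1 → ok
  c3: data parity 1, sent cp 0 → mismatch
Exactly one row (r4) and one column (c3) fail → the flipped bit is at their intersection.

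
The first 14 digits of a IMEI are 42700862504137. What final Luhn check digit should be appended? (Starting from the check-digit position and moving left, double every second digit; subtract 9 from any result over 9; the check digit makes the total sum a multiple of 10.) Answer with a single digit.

Partial digits right→left: 7 3 1 4 0 5 2 6 8 0 0 7 2 4
Double every second digit counting from the check-digit position (so the 1st, 3rd, 5th, ... of the partial from the right).
  doubled (with −9 where >9): 5 2 0 4 7 0 4 → sum 22
  kept as-is: 3 4 5 6 0 7 4 → sum 29
Total = 22 + 29 = 51.
Check digit = (10 − (51 mod 10)) mod 10 = 9.

9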